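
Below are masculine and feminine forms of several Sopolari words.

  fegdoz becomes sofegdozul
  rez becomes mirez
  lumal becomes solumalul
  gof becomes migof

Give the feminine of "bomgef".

sobomgeful

fegdoz and rez both end in -z yet inflect differently (sofegdozul, mirez), so the final letter is not what conditions the rule; the number of vowels is.
"bomgef" has 2 vowels. The stems with 2 vowels (lumal → solumalul, fegdoz → sofegdozul) add so- … -ul around the stem.
The other pattern: stems with 1 vowel add the prefix mi-.
So bomgef → sobomgeful.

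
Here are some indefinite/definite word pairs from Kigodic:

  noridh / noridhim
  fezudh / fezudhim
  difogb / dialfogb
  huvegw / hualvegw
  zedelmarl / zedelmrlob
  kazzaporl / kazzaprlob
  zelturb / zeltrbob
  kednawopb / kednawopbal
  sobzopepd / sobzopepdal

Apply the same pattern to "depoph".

difogb and zelturb both end in -b yet inflect differently (dialfogb, zeltrbob), so the final letter is not what conditions the rule; the second-to-last letter is.
"depoph" has second-to-last letter 'p'. The stems whose second-to-last letter is 'p' (kednawopb → kednawopbal, sobzopepd → sobzopepdal) add -al.
So depoph → depophal.

depophal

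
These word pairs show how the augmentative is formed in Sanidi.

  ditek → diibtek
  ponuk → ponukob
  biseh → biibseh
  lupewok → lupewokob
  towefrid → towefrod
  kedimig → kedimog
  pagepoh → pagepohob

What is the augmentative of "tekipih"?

biseh and pagepoh both end in -h yet inflect differently (biibseh, pagepohob), so the final letter is not what conditions the rule; the last vowel is.
"tekipih" has last vowel 'i'. The stems whose last vowel is 'i' (towefrid → towefrod, kedimig → kedimog) change the last vowel to 'o'.
The other patterns: stems whose last vowel is 'e' insert -ib- after the first vowel; stems whose last vowel is 'o' or 'u' add -ob.
So tekipih → tekipoh.

tekipoh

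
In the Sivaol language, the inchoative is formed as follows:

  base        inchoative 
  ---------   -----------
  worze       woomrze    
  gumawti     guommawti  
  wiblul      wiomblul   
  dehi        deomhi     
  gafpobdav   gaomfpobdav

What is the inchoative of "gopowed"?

Every pair shown (worze → woomrze, gumawti → guommawti, wiblul → wiomblul, …) follows the same rule: insert -om- after the first vowel.
So gopowed → goompowed.

goompowed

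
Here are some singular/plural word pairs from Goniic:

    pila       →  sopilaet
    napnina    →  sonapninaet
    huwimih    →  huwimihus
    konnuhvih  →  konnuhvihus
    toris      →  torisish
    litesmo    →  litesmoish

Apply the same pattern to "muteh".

mutehus

huwimih and toris both have last vowel 'i' yet inflect differently (huwimihus, torisish), so the last vowel is not what conditions the rule; the final letter is.
"muteh" ends in -h. The stems ending in -h (huwimih → huwimihus, konnuhvih → konnuhvihus) add -us.
The other patterns: stems ending in -a add so- … -et around the stem; stems ending in -o or -s add -ish.
So muteh → mutehus.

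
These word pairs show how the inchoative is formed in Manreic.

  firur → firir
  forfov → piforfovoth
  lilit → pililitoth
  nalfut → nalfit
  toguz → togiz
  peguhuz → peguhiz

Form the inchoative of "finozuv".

finoziv

nalfut and lilit both end in -t yet inflect differently (nalfit, pililitoth), so the final letter is not what conditions the rule; the last vowel is.
"finozuv" has last vowel 'u'. The stems whose last vowel is 'u' (peguhuz → peguhiz, nalfut → nalfit, firur → firir) change the last vowel to 'i'.
The other pattern: stems whose last vowel is 'i' or 'o' add pi- … -oth around the stem.
So finozuv → finoziv.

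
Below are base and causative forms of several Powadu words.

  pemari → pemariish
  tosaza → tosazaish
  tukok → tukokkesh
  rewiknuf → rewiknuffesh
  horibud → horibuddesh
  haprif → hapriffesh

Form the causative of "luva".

pemari and haprif both have last vowel 'i' yet inflect differently (pemariish, hapriffesh), so the last vowel is not what conditions the rule; whether the stem ends in a vowel or a consonant is.
"luva" ends in a vowel. The stems ending in a vowel (pemari → pemariish, tosaza → tosazaish) add -ish.
The other pattern: stems ending in a consonant double the final consonant and add -esh.
So luva → luvaish.

luvaish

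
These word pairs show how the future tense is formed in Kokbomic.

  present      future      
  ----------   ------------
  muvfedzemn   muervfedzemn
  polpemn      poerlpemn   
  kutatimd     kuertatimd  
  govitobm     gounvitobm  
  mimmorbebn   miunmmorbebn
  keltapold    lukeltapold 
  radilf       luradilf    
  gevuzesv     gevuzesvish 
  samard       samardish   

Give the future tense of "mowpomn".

muvfedzemn and mimmorbebn both end in -n yet inflect differently (muervfedzemn, miunmmorbebn), so the final letter is not what conditions the rule; the second-to-last letter is.
"mowpomn" has second-to-last letter 'm'. The stems whose second-to-last letter is 'm' (muvfedzemn → muervfedzemn, polpemn → poerlpemn, kutatimd → kuertatimd) insert -er- after the first vowel.
The other patterns: stems whose second-to-last letter is 'b' insert -un- after the first vowel; stems whose second-to-last letter is 'l' add the prefix lu-; stems whose second-to-last letter is 'r' or 's' add -ish.
So mowpomn → moerwpomn.

moerwpomn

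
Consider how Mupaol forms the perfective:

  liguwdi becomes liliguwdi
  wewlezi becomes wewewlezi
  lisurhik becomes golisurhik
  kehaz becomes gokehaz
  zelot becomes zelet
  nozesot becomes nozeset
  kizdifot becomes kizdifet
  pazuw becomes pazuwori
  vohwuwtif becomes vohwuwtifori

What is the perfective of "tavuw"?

tavuwori

"tavuw" ends in -w. The one such stem in the data (pazuw → pazuwori) adds -ori, so the same rule applies.
The other patterns: stems ending in -i repeat the first consonant+vowel as a prefix; stems ending in -k or -z add the prefix go-; stems ending in -t change the last vowel to 'e'.
So tavuw → tavuwori.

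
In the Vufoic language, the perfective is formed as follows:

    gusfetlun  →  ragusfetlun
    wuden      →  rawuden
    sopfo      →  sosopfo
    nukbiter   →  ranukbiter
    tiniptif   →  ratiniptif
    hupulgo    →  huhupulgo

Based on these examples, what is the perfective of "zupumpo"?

zuzupumpo

tiniptif and hupulgo both have 3 vowels yet inflect differently (ratiniptif, huhupulgo), so the number of vowels is not what conditions the rule; whether the stem ends in a vowel or a consonant is.
"zupumpo" ends in a vowel. The stems ending in a vowel (hupulgo → huhupulgo, sopfo → sosopfo) repeat the first consonant+vowel as a prefix.
The other pattern: stems ending in a consonant add the prefix ra-.
So zupumpo → zuzupumpo.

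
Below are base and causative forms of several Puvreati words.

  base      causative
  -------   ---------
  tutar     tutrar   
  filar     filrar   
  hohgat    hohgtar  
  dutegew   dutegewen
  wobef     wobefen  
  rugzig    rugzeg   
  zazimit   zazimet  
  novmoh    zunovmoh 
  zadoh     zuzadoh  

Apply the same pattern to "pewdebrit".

hohgat and zazimit both end in -t yet inflect differently (hohgtar, zazimet), so the final letter is not what conditions the rule; the last vowel is.
"pewdebrit" has last vowel 'i'. The stems whose last vowel is 'i' (rugzig → rugzeg, zazimit → zazimet) change the last vowel to 'e'.
The other patterns: stems whose last vowel is 'a' delete the last vowel and add -ar; stems whose last vowel is 'e' add -en; stems whose last vowel is 'o' add the prefix zu-.
So pewdebrit → pewdebret.

pewdebret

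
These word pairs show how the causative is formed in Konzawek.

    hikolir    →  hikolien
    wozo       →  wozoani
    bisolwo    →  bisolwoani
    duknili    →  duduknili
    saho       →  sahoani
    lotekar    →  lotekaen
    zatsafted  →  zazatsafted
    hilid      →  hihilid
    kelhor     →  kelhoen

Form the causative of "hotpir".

kelhor and saho both have last vowel 'o' yet inflect differently (kelhoen, sahoani), so the last vowel is not what conditions the rule; the final letter is.
"hotpir" ends in -r. The stems ending in -r (kelhor → kelhoen, lotekar → lotekaen, hikolir → hikolien) drop the final letter and add -en.
The other patterns: stems ending in -o add -ani; stems ending in -d or -i repeat the first consonant+vowel as a prefix.
So hotpir → hotpien.

hotpien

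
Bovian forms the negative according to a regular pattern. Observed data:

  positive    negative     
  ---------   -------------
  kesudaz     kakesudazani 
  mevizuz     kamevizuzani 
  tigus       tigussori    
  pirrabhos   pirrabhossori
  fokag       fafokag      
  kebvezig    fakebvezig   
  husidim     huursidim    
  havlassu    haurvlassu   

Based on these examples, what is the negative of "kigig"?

fakigig

mevizuz and tigus both have last vowel 'u' yet inflect differently (kamevizuzani, tigussori), so the last vowel is not what conditions the rule; the final letter is.
"kigig" ends in -g. The stems ending in -g (fokag → fafokag, kebvezig → fakebvezig) add the prefix fa-.
The other patterns: stems ending in -z add ka- … -ani around the stem; stems ending in -s double the final consonant and add -ori; stems ending in -m or -u insert -ur- after the first vowel.
So kigig → fakigig.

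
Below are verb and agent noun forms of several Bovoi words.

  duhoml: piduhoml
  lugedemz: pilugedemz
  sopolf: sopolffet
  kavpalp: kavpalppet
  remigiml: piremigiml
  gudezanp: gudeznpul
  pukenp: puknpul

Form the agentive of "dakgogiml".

gudezanp and kavpalp both end in -p yet inflect differently (gudeznpul, kavpalppet), so the final letter is not what conditions the rule; the second-to-last letter is.
"dakgogiml" has second-to-last letter 'm'. The stems whose second-to-last letter is 'm' (lugedemz → pilugedemz, remigiml → piremigiml, duhoml → piduhoml) add the prefix pi-.
So dakgogiml → pidakgogiml.

pidakgogiml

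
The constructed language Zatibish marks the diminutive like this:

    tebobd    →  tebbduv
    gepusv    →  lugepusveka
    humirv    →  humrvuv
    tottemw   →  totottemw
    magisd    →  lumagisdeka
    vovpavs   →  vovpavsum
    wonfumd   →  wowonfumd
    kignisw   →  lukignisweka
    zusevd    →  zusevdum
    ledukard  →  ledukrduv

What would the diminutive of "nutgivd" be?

nutgivdum

"nutgivd" has second-to-last letter 'v'. The stems whose second-to-last letter is 'v' (vovpavs → vovpavsum, zusevd → zusevdum) add -um.
The other patterns: stems whose second-to-last letter is 's' add lu- … -eka around the stem; stems whose second-to-last letter is 'm' repeat the first consonant+vowel as a prefix; stems whose second-to-last letter is 'b' or 'r' delete the last vowel and add -uv.
So nutgivd → nutgivdum.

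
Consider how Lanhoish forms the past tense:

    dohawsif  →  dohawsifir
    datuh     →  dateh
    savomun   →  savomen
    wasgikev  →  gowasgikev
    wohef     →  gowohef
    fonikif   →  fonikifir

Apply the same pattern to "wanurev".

fonikif and wohef both end in -f yet inflect differently (fonikifir, gowohef), so the final letter is not what conditions the rule; the last vowel is.
"wanurev" has last vowel 'e'. The stems whose last vowel is 'e' (wohef → gowohef, wasgikev → gowasgikev) add the prefix go-.
The other patterns: stems whose last vowel is 'i' add -ir; stems whose last vowel is 'u' change the last vowel to 'e'.
So wanurev → gowanurev.

gowanurev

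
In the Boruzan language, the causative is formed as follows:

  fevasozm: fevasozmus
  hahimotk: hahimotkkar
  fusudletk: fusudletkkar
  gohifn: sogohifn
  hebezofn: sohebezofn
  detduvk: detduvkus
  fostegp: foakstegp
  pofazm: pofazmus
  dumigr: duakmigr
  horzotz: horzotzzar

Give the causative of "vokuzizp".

vokuzizpus

"vokuzizp" has second-to-last letter 'z'. The stems whose second-to-last letter is 'z' (pofazm → pofazmus, fevasozm → fevasozmus) add -us.
The other patterns: stems whose second-to-last letter is 'f' add the prefix so-; stems whose second-to-last letter is 't' double the final consonant and add -ar; stems whose second-to-last letter is 'g' insert -ak- after the first vowel.
So vokuzizp → vokuzizpus.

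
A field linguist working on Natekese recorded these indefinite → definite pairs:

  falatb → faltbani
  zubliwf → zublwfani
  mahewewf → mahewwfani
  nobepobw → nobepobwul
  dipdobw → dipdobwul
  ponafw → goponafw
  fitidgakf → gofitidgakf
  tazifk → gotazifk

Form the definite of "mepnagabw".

"mepnagabw" has second-to-last letter 'b'. The stems whose second-to-last letter is 'b' (nobepobw → nobepobwul, dipdobw → dipdobwul) add -ul.
The other patterns: stems whose second-to-last letter is 't' or 'w' delete the last vowel and add -ani; stems whose second-to-last letter is 'f' or 'k' add the prefix go-.
So mepnagabw → mepnagabwul.

mepnagabwul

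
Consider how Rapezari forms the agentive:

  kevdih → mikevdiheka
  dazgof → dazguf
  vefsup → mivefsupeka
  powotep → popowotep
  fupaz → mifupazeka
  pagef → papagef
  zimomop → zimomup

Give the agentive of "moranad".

mimoranadeka

dazgof and pagef both end in -f yet inflect differently (dazguf, papagef), so the final letter is not what conditions the rule; the last vowel is.
"moranad" has last vowel 'a'. The one such stem in the data (fupaz → mifupazeka) adds mi- … -eka around the stem, so the same rule applies.
So moranad → mimoranadeka.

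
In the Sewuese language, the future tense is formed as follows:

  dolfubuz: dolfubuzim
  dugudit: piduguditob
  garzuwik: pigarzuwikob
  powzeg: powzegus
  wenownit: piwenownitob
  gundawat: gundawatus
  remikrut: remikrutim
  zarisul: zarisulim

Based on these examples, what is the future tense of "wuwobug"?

wuwobugim

remikrut and wenownit both end in -t yet inflect differently (remikrutim, piwenownitob), so the final letter is not what conditions the rule; the last vowel is.
"wuwobug" has last vowel 'u'. The stems whose last vowel is 'u' (zarisul → zarisulim, remikrut → remikrutim, dolfubuz → dolfubuzim) add -im.
The other patterns: stems whose last vowel is 'i' add pi- … -ob around the stem; stems whose last vowel is 'a' or 'e' add -us.
So wuwobug → wuwobugim.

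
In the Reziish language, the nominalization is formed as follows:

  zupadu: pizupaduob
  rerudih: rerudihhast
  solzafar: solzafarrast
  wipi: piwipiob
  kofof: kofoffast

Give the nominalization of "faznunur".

faznunurrast

wipi and rerudih both have last vowel 'i' yet inflect differently (piwipiob, rerudihhast), so the last vowel is not what conditions the rule; whether the stem ends in a vowel or a consonant is.
"faznunur" ends in a consonant. The stems ending in a consonant (kofof → kofoffast, solzafar → solzafarrast, rerudih → rerudihhast) double the final consonant and add -ast.
The other pattern: stems ending in a vowel add pi- … -ob around the stem.
So faznunur → faznunurrast.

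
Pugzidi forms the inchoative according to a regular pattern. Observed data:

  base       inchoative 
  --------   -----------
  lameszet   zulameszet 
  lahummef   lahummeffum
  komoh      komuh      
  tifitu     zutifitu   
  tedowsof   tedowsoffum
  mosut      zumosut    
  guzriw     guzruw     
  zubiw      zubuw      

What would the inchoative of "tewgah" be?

lameszet and lahummef both have last vowel 'e' yet inflect differently (zulameszet, lahummeffum), so the last vowel is not what conditions the rule; the final letter is.
"tewgah" ends in -h. The one such stem in the data (komoh → komuh) changes the last vowel to 'u' (as do guzriw, zubiw), so the same rule applies.
So tewgah → tewguh.

tewguh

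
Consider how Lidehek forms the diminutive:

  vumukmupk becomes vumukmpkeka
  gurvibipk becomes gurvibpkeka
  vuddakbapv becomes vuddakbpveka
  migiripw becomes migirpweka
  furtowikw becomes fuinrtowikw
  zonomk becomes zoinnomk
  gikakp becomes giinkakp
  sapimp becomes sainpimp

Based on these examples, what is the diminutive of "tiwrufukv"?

tiinwrufukv

"tiwrufukv" has second-to-last letter 'k'. The stems whose second-to-last letter is 'k' (furtowikw → fuinrtowikw, gikakp → giinkakp) insert -in- after the first vowel.
So tiwrufukv → tiinwrufukv.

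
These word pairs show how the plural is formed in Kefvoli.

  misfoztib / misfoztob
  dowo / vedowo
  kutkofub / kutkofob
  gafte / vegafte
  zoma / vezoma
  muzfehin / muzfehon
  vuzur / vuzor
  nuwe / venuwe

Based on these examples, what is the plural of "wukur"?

"wukur" ends in a consonant. The stems ending in a consonant (kutkofub → kutkofob, vuzur → vuzor, misfoztib → misfoztob) change the last vowel to 'o'.
So wukur → wukor.

wukor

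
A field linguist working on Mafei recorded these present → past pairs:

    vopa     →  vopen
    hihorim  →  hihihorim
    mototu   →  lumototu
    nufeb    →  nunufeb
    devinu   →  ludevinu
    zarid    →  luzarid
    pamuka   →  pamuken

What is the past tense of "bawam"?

hihorim and zarid both have last vowel 'i' yet inflect differently (hihihorim, luzarid), so the last vowel is not what conditions the rule; the final letter is.
"bawam" ends in -m. The one such stem in the data (hihorim → hihihorim) repeats the first consonant+vowel as a prefix (as does nufeb), so the same rule applies.
So bawam → babawam.

babawam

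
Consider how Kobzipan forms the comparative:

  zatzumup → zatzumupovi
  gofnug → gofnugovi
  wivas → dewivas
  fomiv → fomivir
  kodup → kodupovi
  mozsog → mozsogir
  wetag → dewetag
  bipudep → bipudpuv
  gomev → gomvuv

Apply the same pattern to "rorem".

bipudep and kodup both end in -p yet inflect differently (bipudpuv, kodupovi), so the final letter is not what conditions the rule; the last vowel is.
"rorem" has last vowel 'e'. The stems whose last vowel is 'e' (bipudep → bipudpuv, gomev → gomvuv) delete the last vowel and add -uv.
So rorem → rormuv.

rormuv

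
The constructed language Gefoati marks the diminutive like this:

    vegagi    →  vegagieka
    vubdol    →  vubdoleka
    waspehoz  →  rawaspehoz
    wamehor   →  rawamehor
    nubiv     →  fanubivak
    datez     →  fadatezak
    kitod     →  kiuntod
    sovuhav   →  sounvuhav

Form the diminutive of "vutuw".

waspehoz and datez both end in -z yet inflect differently (rawaspehoz, fadatezak), so the final letter is not what conditions the rule; the first letter is.
"vutuw" begins with v-. The stems beginning with v- (vegagi → vegagieka, vubdol → vubdoleka) add -eka.
The other patterns: stems beginning with w- add the prefix ra-; stems beginning with d- or n- add fa- … -ak around the stem; stems beginning with k- or s- insert -un- after the first vowel.
So vutuw → vutuweka.

vutuweka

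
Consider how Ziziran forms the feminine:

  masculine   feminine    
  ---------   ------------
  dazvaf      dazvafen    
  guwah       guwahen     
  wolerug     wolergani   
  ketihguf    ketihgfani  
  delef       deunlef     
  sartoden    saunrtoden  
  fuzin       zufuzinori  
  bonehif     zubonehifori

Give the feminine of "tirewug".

tirewgani

dazvaf and ketihguf both end in -f yet inflect differently (dazvafen, ketihgfani), so the final letter is not what conditions the rule; the last vowel is.
"tirewug" has last vowel 'u'. The stems whose last vowel is 'u' (wolerug → wolergani, ketihguf → ketihgfani) delete the last vowel and add -ani.
So tirewug → tirewgani.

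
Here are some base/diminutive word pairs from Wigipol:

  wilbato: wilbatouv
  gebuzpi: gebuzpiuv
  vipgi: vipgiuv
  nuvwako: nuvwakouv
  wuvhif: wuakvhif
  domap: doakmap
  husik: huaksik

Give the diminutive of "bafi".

gebuzpi and wuvhif both have last vowel 'i' yet inflect differently (gebuzpiuv, wuakvhif), so the last vowel is not what conditions the rule; whether the stem ends in a vowel or a consonant is.
"bafi" ends in a vowel. The stems ending in a vowel (wilbato → wilbatouv, gebuzpi → gebuzpiuv, vipgi → vipgiuv) add -uv.
So bafi → bafiuv.

bafiuv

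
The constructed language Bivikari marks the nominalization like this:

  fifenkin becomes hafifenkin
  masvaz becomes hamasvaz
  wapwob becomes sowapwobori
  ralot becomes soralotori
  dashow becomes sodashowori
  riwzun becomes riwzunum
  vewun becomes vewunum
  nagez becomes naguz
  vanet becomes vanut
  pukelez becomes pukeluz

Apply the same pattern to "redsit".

"redsit" has last vowel 'i'. The one such stem in the data (fifenkin → hafifenkin) adds the prefix ha-, so the same rule applies.
The other patterns: stems whose last vowel is 'o' add so- … -ori around the stem; stems whose last vowel is 'u' add -um; stems whose last vowel is 'e' change the last vowel to 'u'.
So redsit → haredsit.

haredsit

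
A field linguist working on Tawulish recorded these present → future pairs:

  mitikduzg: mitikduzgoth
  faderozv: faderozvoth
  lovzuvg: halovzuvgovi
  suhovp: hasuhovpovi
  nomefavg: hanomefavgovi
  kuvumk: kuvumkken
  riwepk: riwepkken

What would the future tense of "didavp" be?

hadidavpovi

mitikduzg and lovzuvg both end in -g yet inflect differently (mitikduzgoth, halovzuvgovi), so the final letter is not what conditions the rule; the second-to-last letter is.
"didavp" has second-to-last letter 'v'. The stems whose second-to-last letter is 'v' (lovzuvg → halovzuvgovi, suhovp → hasuhovpovi, nomefavg → hanomefavgovi) add ha- … -ovi around the stem.
The other patterns: stems whose second-to-last letter is 'z' add -oth; stems whose second-to-last letter is 'm' or 'p' double the final consonant and add -en.
So didavp → hadidavpovi.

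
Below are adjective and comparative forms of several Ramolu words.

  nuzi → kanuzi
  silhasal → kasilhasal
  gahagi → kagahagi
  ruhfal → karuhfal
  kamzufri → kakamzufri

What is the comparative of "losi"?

kalosi

Every pair shown (nuzi → kanuzi, silhasal → kasilhasal, gahagi → kagahagi, …) follows the same rule: add the prefix ka-.
So losi → kalosi.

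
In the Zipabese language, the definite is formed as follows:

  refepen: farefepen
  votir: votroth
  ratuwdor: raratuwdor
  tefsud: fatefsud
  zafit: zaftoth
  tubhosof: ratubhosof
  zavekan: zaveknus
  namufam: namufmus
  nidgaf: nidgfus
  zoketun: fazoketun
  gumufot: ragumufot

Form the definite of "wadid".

waddoth

"wadid" has last vowel 'i'. The stems whose last vowel is 'i' (votir → votroth, zafit → zaftoth) delete the last vowel and add -oth.
So wadid → waddoth.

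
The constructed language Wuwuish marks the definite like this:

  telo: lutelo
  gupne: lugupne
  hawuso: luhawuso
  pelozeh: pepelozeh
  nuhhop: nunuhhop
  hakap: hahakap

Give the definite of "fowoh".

fofowoh

gupne and pelozeh both have last vowel 'e' yet inflect differently (lugupne, pepelozeh), so the last vowel is not what conditions the rule; whether the stem ends in a vowel or a consonant is.
"fowoh" ends in a consonant. The stems ending in a consonant (pelozeh → pepelozeh, nuhhop → nunuhhop, hakap → hahakap) repeat the first consonant+vowel as a prefix.
The other pattern: stems ending in a vowel add the prefix lu-.
So fowoh → fofowoh.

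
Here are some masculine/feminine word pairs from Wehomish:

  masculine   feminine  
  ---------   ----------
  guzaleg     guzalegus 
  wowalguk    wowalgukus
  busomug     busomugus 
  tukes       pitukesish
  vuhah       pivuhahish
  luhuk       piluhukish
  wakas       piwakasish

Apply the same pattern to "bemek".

pibemekish

"bemek" has 2 vowels. The stems with 2 vowels (tukes → pitukesish, vuhah → pivuhahish, luhuk → piluhukish) add pi- … -ish around the stem.
The other pattern: stems with 3 vowels add -us.
So bemek → pibemekish.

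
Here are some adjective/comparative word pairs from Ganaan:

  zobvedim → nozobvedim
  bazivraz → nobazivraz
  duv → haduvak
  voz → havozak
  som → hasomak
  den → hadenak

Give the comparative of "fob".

hafobak

bazivraz and voz both end in -z yet inflect differently (nobazivraz, havozak), so the final letter is not what conditions the rule; the number of vowels is.
"fob" has 1 vowel. The stems with 1 vowel (duv → haduvak, voz → havozak, som → hasomak) add ha- … -ak around the stem.
The other pattern: stems with 3 vowels add the prefix no-.
So fob → hafobak.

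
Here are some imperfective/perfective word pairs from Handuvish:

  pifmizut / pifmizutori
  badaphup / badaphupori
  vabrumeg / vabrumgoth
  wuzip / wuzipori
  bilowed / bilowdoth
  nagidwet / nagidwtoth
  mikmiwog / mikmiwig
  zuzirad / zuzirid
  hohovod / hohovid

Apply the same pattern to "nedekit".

nedekitori

"nedekit" has last vowel 'i'. The one such stem in the data (wuzip → wuzipori) adds -ori, so the same rule applies.
So nedekit → nedekitori.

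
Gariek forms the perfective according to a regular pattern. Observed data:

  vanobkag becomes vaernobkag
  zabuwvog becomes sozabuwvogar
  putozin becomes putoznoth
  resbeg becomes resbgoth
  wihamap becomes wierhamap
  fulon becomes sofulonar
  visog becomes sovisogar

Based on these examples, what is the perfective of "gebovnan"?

vanobkag and visog both end in -g yet inflect differently (vaernobkag, sovisogar), so the final letter is not what conditions the rule; the last vowel is.
"gebovnan" has last vowel 'a'. The stems whose last vowel is 'a' (vanobkag → vaernobkag, wihamap → wierhamap) insert -er- after the first vowel.
So gebovnan → geerbovnan.

geerbovnan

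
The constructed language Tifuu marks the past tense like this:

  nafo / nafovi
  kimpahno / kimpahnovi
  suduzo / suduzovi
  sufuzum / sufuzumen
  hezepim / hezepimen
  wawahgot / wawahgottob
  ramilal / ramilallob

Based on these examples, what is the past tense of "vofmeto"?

nafo and wawahgot both have last vowel 'o' yet inflect differently (nafovi, wawahgottob), so the last vowel is not what conditions the rule; the final letter is.
"vofmeto" ends in -o. The stems ending in -o (nafo → nafovi, kimpahno → kimpahnovi, suduzo → suduzovi) drop the final letter and add -ovi.
So vofmeto → vofmetovi.

vofmetovi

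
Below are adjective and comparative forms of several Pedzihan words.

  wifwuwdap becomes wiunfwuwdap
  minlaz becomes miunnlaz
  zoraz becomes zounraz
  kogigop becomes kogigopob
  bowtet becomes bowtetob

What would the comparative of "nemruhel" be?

nemruhelob

wifwuwdap and kogigop both end in -p yet inflect differently (wiunfwuwdap, kogigopob), so the final letter is not what conditions the rule; the last vowel is.
"nemruhel" has last vowel 'e'. The one such stem in the data (bowtet → bowtetob) adds -ob, so the same rule applies.
The other pattern: stems whose last vowel is 'a' insert -un- after the first vowel.
So nemruhel → nemruhelob.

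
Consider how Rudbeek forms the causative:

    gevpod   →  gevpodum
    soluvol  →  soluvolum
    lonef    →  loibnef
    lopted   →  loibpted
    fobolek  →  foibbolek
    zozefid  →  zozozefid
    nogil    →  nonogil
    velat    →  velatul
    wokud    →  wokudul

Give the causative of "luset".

luibset

gevpod and lopted both end in -d yet inflect differently (gevpodum, loibpted), so the final letter is not what conditions the rule; the last vowel is.
"luset" has last vowel 'e'. The stems whose last vowel is 'e' (lonef → loibnef, lopted → loibpted, fobolek → foibbolek) insert -ib- after the first vowel.
So luset → luibset.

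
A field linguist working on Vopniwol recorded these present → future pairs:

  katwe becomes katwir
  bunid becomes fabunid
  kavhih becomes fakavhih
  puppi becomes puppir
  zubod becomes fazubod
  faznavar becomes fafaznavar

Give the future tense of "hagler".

"hagler" ends in a consonant. The stems ending in a consonant (faznavar → fafaznavar, bunid → fabunid, zubod → fazubod) add the prefix fa-.
The other pattern: stems ending in a vowel drop the final letter and add -ir.
So hagler → fahagler.

fahagler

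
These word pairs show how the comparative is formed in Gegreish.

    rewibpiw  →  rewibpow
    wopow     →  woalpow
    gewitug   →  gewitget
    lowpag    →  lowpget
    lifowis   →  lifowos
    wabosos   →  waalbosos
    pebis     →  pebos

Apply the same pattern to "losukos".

loalsukos

lifowis and wabosos both end in -s yet inflect differently (lifowos, waalbosos), so the final letter is not what conditions the rule; the last vowel is.
"losukos" has last vowel 'o'. The stems whose last vowel is 'o' (wabosos → waalbosos, wopow → woalpow) insert -al- after the first vowel.
The other patterns: stems whose last vowel is 'i' change the last vowel to 'o'; stems whose last vowel is 'a' or 'u' delete the last vowel and add -et.
So losukos → loalsukos.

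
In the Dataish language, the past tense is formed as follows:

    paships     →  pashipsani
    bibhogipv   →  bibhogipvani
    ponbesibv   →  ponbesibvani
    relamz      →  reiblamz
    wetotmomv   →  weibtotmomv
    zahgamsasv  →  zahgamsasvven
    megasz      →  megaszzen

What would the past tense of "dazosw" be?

dazoswwen

"dazosw" has second-to-last letter 's'. The stems whose second-to-last letter is 's' (zahgamsasv → zahgamsasvven, megasz → megaszzen) double the final consonant and add -en.
The other patterns: stems whose second-to-last letter is 'b' or 'p' add -ani; stems whose second-to-last letter is 'm' insert -ib- after the first vowel.
So dazosw → dazoswwen.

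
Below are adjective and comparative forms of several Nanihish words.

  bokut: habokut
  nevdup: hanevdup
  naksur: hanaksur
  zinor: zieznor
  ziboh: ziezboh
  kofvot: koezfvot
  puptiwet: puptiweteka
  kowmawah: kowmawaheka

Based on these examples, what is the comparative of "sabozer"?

sabozereka

naksur and zinor both end in -r yet inflect differently (hanaksur, zieznor), so the final letter is not what conditions the rule; the last vowel is.
"sabozer" has last vowel 'e'. The one such stem in the data (puptiwet → puptiweteka) adds -eka, so the same rule applies.
So sabozer → sabozereka.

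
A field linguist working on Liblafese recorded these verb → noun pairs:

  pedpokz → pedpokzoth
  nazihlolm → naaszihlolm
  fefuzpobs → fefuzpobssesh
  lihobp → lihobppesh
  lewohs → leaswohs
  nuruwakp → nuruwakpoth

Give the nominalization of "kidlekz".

"kidlekz" has second-to-last letter 'k'. The stems whose second-to-last letter is 'k' (pedpokz → pedpokzoth, nuruwakp → nuruwakpoth) add -oth.
The other patterns: stems whose second-to-last letter is 'b' double the final consonant and add -esh; stems whose second-to-last letter is 'h' or 'l' insert -as- after the first vowel.
So kidlekz → kidlekzoth.

kidlekzoth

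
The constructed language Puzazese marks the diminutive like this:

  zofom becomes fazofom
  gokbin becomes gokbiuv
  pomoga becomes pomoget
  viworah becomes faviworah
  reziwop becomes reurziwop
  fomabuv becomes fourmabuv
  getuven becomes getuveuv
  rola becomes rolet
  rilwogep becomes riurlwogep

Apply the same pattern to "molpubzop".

getuven and rilwogep both have last vowel 'e' yet inflect differently (getuveuv, riurlwogep), so the last vowel is not what conditions the rule; the final letter is.
"molpubzop" ends in -p. The stems ending in -p (reziwop → reurziwop, rilwogep → riurlwogep) insert -ur- after the first vowel.
The other patterns: stems ending in -n drop the final letter and add -uv; stems ending in -a drop the final letter and add -et; stems ending in -h or -m add the prefix fa-.
So molpubzop → mourlpubzop.

mourlpubzop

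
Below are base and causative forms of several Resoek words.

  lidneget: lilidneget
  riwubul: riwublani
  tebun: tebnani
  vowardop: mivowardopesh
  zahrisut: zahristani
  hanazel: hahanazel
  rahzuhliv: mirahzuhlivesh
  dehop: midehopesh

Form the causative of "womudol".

lidneget and zahrisut both end in -t yet inflect differently (lilidneget, zahristani), so the final letter is not what conditions the rule; the last vowel is.
"womudol" has last vowel 'o'. The stems whose last vowel is 'o' (vowardop → mivowardopesh, dehop → midehopesh) add mi- … -esh around the stem.
The other patterns: stems whose last vowel is 'e' repeat the first consonant+vowel as a prefix; stems whose last vowel is 'u' delete the last vowel and add -ani.
So womudol → miwomudolesh.

miwomudolesh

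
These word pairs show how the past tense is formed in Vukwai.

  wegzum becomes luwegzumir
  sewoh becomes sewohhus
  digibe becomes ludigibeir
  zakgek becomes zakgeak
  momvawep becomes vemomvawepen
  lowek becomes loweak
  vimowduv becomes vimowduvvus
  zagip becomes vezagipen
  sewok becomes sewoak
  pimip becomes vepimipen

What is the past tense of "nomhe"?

lunomheir

momvawep and zakgek both have last vowel 'e' yet inflect differently (vemomvawepen, zakgeak), so the last vowel is not what conditions the rule; the final letter is.
"nomhe" ends in -e. The one such stem in the data (digibe → ludigibeir) adds lu- … -ir around the stem, so the same rule applies.
The other patterns: stems ending in -p add ve- … -en around the stem; stems ending in -k drop the final letter and add -ak; stems ending in -h or -v double the final consonant and add -us.
So nomhe → lunomheir.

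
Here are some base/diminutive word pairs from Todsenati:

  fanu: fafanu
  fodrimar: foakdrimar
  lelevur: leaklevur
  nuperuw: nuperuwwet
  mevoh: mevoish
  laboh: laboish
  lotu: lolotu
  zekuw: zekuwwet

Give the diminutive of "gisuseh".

zekuw and fanu both have last vowel 'u' yet inflect differently (zekuwwet, fafanu), so the last vowel is not what conditions the rule; the final letter is.
"gisuseh" ends in -h. The stems ending in -h (laboh → laboish, mevoh → mevoish) drop the final letter and add -ish.
The other patterns: stems ending in -w double the final consonant and add -et; stems ending in -u repeat the first consonant+vowel as a prefix; stems ending in -r insert -ak- after the first vowel.
So gisuseh → gisuseish.

gisuseish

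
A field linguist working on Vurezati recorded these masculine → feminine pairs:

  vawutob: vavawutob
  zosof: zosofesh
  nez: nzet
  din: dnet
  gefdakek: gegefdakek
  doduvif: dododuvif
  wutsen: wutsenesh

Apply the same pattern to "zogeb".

zogebesh

din and wutsen both end in -n yet inflect differently (dnet, wutsenesh), so the final letter is not what conditions the rule; the number of vowels is.
"zogeb" has 2 vowels. The stems with 2 vowels (wutsen → wutsenesh, zosof → zosofesh) add -esh.
The other patterns: stems with 1 vowel delete the last vowel and add -et; stems with 3 vowels repeat the first consonant+vowel as a prefix.
So zogeb → zogebesh.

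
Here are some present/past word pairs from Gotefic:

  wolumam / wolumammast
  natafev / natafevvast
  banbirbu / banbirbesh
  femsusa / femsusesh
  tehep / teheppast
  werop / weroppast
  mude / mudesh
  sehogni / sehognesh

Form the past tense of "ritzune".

ritzunesh

natafev and mude both have last vowel 'e' yet inflect differently (natafevvast, mudesh), so the last vowel is not what conditions the rule; whether the stem ends in a vowel or a consonant is.
"ritzune" ends in a vowel. The stems ending in a vowel (mude → mudesh, sehogni → sehognesh, banbirbu → banbirbesh) drop the final letter and add -esh.
The other pattern: stems ending in a consonant double the final consonant and add -ast.
So ritzune → ritzunesh.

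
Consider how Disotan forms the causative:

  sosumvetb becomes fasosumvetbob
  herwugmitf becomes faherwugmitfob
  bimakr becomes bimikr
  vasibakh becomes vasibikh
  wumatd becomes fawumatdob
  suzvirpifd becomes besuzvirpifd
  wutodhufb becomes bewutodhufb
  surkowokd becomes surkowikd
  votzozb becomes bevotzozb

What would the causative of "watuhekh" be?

watuhikh

wumatd and surkowokd both end in -d yet inflect differently (fawumatdob, surkowikd), so the final letter is not what conditions the rule; the second-to-last letter is.
"watuhekh" has second-to-last letter 'k'. The stems whose second-to-last letter is 'k' (vasibakh → vasibikh, surkowokd → surkowikd, bimakr → bimikr) change the last vowel to 'i'.
So watuhekh → watuhikh.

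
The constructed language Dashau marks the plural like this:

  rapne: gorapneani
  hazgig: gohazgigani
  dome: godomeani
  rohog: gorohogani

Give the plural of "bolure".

gobolureani

Every pair shown (rapne → gorapneani, hazgig → gohazgigani, dome → godomeani, …) follows the same rule: add go- … -ani around the stem.
So bolure → gobolureani.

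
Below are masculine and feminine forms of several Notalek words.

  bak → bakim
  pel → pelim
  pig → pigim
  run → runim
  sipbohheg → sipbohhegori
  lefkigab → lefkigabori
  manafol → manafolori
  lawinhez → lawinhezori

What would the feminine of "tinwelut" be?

"tinwelut" has 3 vowels. The stems with 3 vowels (sipbohheg → sipbohhegori, lefkigab → lefkigabori, manafol → manafolori) add -ori.
So tinwelut → tinwelutori.

tinwelutori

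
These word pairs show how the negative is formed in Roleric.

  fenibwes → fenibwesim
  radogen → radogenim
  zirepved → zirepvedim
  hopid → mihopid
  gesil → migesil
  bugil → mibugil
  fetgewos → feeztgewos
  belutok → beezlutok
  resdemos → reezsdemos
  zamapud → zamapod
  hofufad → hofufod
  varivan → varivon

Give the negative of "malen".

malenim

"malen" has last vowel 'e'. The stems whose last vowel is 'e' (fenibwes → fenibwesim, radogen → radogenim, zirepved → zirepvedim) add -im.
So malen → malenim.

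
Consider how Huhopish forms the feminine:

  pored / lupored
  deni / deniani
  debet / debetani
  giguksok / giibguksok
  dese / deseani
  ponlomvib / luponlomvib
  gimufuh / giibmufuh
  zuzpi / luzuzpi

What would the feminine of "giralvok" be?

deni and zuzpi both end in -i yet inflect differently (deniani, luzuzpi), so the final letter is not what conditions the rule; the first letter is.
"giralvok" begins with g-. The stems beginning with g- (gimufuh → giibmufuh, giguksok → giibguksok) insert -ib- after the first vowel.
The other patterns: stems beginning with d- add -ani; stems beginning with p- or z- add the prefix lu-.
So giralvok → giibralvok.

giibralvok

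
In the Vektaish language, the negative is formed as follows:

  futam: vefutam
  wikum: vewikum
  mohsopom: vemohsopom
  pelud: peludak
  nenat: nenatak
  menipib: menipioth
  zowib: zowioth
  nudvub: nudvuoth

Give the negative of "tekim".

vetekim

"tekim" ends in -m. The stems ending in -m (futam → vefutam, mohsopom → vemohsopom, wikum → vewikum) add the prefix ve-.
So tekim → vetekim.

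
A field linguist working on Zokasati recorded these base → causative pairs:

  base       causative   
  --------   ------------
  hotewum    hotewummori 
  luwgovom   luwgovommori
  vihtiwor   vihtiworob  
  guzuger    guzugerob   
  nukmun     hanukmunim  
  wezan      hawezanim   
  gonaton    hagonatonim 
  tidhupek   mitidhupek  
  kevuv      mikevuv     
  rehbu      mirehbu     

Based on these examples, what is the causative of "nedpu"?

minedpu

luwgovom and vihtiwor both have last vowel 'o' yet inflect differently (luwgovommori, vihtiworob), so the last vowel is not what conditions the rule; the final letter is.
"nedpu" ends in -u. The one such stem in the data (rehbu → mirehbu) adds the prefix mi-, so the same rule applies.
So nedpu → minedpu.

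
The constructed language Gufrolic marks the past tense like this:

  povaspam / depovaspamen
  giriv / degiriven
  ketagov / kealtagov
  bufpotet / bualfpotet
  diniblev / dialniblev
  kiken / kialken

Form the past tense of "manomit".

giriv and ketagov both end in -v yet inflect differently (degiriven, kealtagov), so the final letter is not what conditions the rule; the last vowel is.
"manomit" has last vowel 'i'. The one such stem in the data (giriv → degiriven) adds de- … -en around the stem, so the same rule applies.
The other pattern: stems whose last vowel is 'e' or 'o' insert -al- after the first vowel.
So manomit → demanomiten.

demanomiten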